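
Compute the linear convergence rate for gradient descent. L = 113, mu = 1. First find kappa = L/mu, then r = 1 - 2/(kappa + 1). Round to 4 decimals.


Step 1: Compute the condition number.
kappa = L/mu = 113/1 = 113.0
Step 2: Compute the convergence rate.
r = 1 - 2/(kappa + 1) = 1 - 2*mu/(L + mu) = (L - mu)/(L + mu) = 112/114 = 0.9825


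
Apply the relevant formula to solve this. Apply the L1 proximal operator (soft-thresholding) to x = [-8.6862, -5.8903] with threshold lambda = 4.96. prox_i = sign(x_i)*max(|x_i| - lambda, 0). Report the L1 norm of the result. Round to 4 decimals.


Soft-thresholding with lambda = 4.96:
prox(-8.6862) = sign(-8.6862)*max(|-8.6862| - 4.96, 0) = -3.7262
prox(-5.8903) = sign(-5.8903)*max(|-5.8903| - 4.96, 0) = -0.9303
prox(x) = [-3.7262, -0.9303]
||prox(x)||_1 = 3.7262 + 0.9303 = 4.6565


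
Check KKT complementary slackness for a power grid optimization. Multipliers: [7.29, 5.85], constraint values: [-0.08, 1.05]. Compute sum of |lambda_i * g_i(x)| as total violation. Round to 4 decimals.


KKT complementary slackness check:
lambda_1 * g_1 = 7.29 * -0.08 = -0.5832
lambda_2 * g_2 = 5.85 * 1.05 = 6.1425
Total violation = 0.5832 + 6.1425 = 6.7257


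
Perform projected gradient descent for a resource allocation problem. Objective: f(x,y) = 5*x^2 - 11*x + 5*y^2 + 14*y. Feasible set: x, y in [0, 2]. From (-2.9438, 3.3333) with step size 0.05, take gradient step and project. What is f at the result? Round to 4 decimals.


Step 1: Compute gradient at (-2.9438, 3.3333).
grad_x = 2*5*-2.9438 - 11 = -40.438
grad_y = 2*5*3.3333 + 14 = 47.333
Step 2: Gradient step.
x_raw = -2.9438 - 0.05*-40.438 = -0.9219
y_raw = 3.3333 - 0.05*47.333 = 0.9667
Step 3: Project onto [0, 2].
x_proj = clip(-0.9219) = 0.0
y_proj = clip(0.9667) = 0.9667
Step 4: Evaluate f.
f(0.0, 0.9667) = 18.2052


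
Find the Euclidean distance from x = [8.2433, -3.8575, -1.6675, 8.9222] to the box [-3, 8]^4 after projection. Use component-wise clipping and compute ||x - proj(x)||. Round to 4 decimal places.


Project each component onto [-3, 8].
clip(8.2433) = 8.0, clip(-3.8575) = -3.0, clip(-1.6675) = -1.6675, clip(8.9222) = 8.0
Projection = [8.0, -3.0, -1.6675, 8.0]
Squared diffs: [0.0592, 0.7353, 0.0, 0.8505]
Distance = sqrt(1.645) = 1.2826


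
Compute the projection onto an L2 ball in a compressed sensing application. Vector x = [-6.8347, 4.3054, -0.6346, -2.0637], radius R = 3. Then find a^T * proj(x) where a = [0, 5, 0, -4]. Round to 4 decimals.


Step 1: Compute ||x|| (intermediates to 6 decimals).
||x|| = sqrt((-6.8347)^2 + 4.3054^2 + (-0.6346)^2 + (-2.0637)^2) = 8.36129
Step 2: Project.
Since ||x|| > R, scale = R/||x|| = 3/8.36129 = 0.358796, proj(x) = scale * x
proj(x) = [-2.452263, 1.54476, -0.227692, -0.740447]
Step 3: Dot product.
a^T * proj(x) = 0*(-2.452263) + 5*1.54476 + 0*(-0.227692) - 4*(-0.740447) = 10.6856


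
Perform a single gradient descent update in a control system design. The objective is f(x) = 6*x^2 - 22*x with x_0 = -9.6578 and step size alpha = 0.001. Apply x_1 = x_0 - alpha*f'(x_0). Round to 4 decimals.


We compute the gradient at x_0 and apply the update.
f'(x) = 12*x - 22
f'(-9.6578) = 12*-9.6578 - 22 = -137.8936
x_1 = -9.6578 - 0.001*-137.8936 = -9.5199


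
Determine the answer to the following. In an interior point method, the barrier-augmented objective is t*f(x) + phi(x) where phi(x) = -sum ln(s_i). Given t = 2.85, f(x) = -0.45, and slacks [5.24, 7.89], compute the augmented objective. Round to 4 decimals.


Step 1: Compute log-barrier.
ln values: [1.6563, 2.0656]
phi = -(1.6563 + 2.0656) = -3.7219
Step 2: Compute augmented objective.
t*f(x) = 2.85*-0.45 = -1.2825
Total = -1.2825 - 3.7219 = -5.0044


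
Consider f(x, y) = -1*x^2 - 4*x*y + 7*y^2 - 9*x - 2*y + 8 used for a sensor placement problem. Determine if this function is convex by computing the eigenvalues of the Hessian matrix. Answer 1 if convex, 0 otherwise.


The Hessian of f(x,y) = -1*x^2 - 4*x*y + 7*y^2 - 9*x - 2*y + 8 is:
H = [[-2, -4], [-4, 14]]
Trace = -2 + 14 = 12
Determinant = -2*14 - (-4)^2 = -44
Discriminant = (12)^2 - 4*-44 = 320.0
Eigenvalues: lambda_1 = -2.9443, lambda_2 = 14.9443
The function is not convex.

0


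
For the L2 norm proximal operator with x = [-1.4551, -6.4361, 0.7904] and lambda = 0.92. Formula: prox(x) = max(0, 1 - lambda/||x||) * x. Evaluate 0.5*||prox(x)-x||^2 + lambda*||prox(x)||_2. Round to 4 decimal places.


Step 1: Compute ||x||.
||x|| = 6.6457
Step 2: Compute scaling factor.
scale = max(0, 1 - 0.92/6.6457) = 0.8616
Step 3: prox(x) = [-1.2537, -5.5451, 0.681]
||prox(x)|| = 5.7257
Step 4: Proximal objective.
0.5*||prox-x||^2 = 0.4232
lambda*||prox|| = 5.2676
Total = 5.6909


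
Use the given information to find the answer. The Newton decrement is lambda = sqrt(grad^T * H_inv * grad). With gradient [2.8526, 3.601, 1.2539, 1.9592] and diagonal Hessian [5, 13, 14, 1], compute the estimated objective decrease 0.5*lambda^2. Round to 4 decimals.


Step 1: H is diagonal, so H^(-1) * g = [0.5705, 0.277, 0.0896, 1.9592].
Step 2: g^T H^(-1) g = sum_i g_i^2 / H_ii
  = (2.8526)^2/5 + (3.601)^2/13 + (1.2539)^2/14 + (1.9592)^2/1
  = 1.6275 + 0.9975 + 0.1123 + 3.8385 = 6.5757
Step 3: Objective decrease = 0.5 * g^T H^(-1) g = 3.2879


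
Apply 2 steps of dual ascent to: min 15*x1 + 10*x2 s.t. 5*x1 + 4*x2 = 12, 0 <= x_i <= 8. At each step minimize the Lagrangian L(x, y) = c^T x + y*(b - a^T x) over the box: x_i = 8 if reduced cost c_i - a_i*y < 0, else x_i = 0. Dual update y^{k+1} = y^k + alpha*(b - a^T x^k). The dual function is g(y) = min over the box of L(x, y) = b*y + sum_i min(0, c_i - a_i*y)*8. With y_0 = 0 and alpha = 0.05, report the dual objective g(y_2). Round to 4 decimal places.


Dual ascent for LP: min 15*x1 + 10*x2, 5*x1 + 4*x2 = 12, 0 <= x_i <= 8
Step 1: y^k = 0.0, reduced costs: (15.0, 10.0)
  x^k = (0.0, 0.0), subgradient = b - a^T x = 12.0
  y^{k+1} = 0.0 + 0.05*12.0 = 0.6
Step 2: y^k = 0.6, reduced costs: (12.0, 7.6)
  x^k = (0.0, 0.0), subgradient = b - a^T x = 12.0
  y^{k+1} = 0.6 + 0.05*12.0 = 1.2
Dual objective at y_2 = 1.2: reduced costs (9.0, 5.2), box minimizer x = (0.0, 0.0)
g(y_2) = b*y + (c1 - a1*y)*x1 + (c2 - a2*y)*x2 = 12*1.2 + 9.0*0.0 + 5.2*0.0 = 14.4 + 0.0 + 0.0 = 14.4


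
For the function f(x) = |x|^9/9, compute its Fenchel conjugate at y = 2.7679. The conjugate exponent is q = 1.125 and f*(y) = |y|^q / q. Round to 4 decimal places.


The conjugate exponent q satisfies 1/p + 1/q = 1.
p = 9, so q = 9/(9 - 1) = 1.125
|y|^q = 2.7679^1.125 = 3.1435
f*(2.7679) = 3.1435 / 1.125 = 2.7943


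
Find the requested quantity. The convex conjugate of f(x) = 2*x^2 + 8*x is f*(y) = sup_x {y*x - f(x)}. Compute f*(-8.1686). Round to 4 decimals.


f*(y) = sup_x {y*x - a*x^2 - b*x} = sup_x {(y-b)*x - a*x^2}
FOC: (y - b) - 2a*x = 0 => x* = (y - b)/(2a)
x* = (-8.1686 - 8)/(2*2) = -4.0422
f*(-8.1686) = (y-b)^2/(4a) = (-8.1686 - 8)^2/(4*2)
= 261.4236/8 = 32.678


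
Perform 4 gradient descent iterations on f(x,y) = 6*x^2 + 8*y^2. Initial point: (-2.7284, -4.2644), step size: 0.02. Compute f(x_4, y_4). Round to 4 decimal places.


Gradient descent on f(x,y) = 6*x^2 + 8*y^2.
Starting point: (-2.7284, -4.2644), alpha = 0.02
Step 1: grad_x = 2*6*-2.7284 = -32.7408, grad_y = 2*8*-4.2644 = -68.2304
  x_1 = -2.7284 - 0.02*-32.7408 = -2.0736
  y_1 = -4.2644 - 0.02*-68.2304 = -2.8998
Step 2: grad_x = 2*6*-2.0736 = -24.883, grad_y = 2*8*-2.8998 = -46.3967
  x_2 = -2.0736 - 0.02*-24.883 = -1.5759
  y_2 = -2.8998 - 0.02*-46.3967 = -1.9719
Step 3: grad_x = 2*6*-1.5759 = -18.9111, grad_y = 2*8*-1.9719 = -31.5497
  x_3 = -1.5759 - 0.02*-18.9111 = -1.1977
  y_3 = -1.9719 - 0.02*-31.5497 = -1.3409
Step 4: grad_x = 2*6*-1.1977 = -14.3724, grad_y = 2*8*-1.3409 = -21.4538
  x_4 = -1.1977 - 0.02*-14.3724 = -0.9103
  y_4 = -1.3409 - 0.02*-21.4538 = -0.9118
f(-0.9103, -0.9118) = 6*(-0.9103)^2 + 8*(-0.9118)^2 = 11.6222


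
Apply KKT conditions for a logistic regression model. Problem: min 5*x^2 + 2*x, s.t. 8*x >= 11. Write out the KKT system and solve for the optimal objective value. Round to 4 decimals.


Step 1: Try lambda = 0 (constraint inactive).
x_unc = -2/(2*5) = -0.2
Check: 8*-0.2 = -1.6 < 11 -- violated!
Step 2: Constraint must be active: 8*x = 11
x* = 11/8 = 1.375
lambda = (2*5*1.375 + 2)/8 = 1.9688
Step 3: Compute optimal value.
f(x*) = 5*1.375^2 + 2*1.375 = 12.2031


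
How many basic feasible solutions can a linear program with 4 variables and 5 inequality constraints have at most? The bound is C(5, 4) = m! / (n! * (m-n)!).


Each vertex corresponds to some choice of n active constraints out of m, so the number of vertices is at most C(m, n) = m! / (n!(m-n)!).
m = 5, n = 4
Numerator: 5 * 4 * 3 * 2
Denominator: 4! = 24
C(5, 4) = 5


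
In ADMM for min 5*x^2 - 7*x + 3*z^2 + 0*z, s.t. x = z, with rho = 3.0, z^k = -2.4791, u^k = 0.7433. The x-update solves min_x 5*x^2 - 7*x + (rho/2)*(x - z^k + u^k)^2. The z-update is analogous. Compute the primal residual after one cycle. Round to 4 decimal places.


ADMM iteration with rho = 3.0, z^k = -2.4791, u^k = 0.7433
Step 1: x-update.
Minimize 5*x^2 - 7*x + (3.0/2)*(x + 2.4791 + 0.7433)^2
FOC: (2*5 + 3.0)*x = 7 + 3.0*(-2.4791 - 0.7433)
x^{k+1} = -0.2052
Step 2: z-update.
Minimize 3*z^2 + 0*z + (3.0/2)*(-0.2052 - z + 0.7433)^2
FOC: (2*3 + 3.0)*z = 0 + 3.0*(-0.2052 + 0.7433)
z^{k+1} = 0.1794
Step 3: u-update.
u^{k+1} = 0.7433 - 0.2052 - 0.1794 = 0.3588
Step 4: Primal residual = |-0.2052 - 0.1794| = 0.3845


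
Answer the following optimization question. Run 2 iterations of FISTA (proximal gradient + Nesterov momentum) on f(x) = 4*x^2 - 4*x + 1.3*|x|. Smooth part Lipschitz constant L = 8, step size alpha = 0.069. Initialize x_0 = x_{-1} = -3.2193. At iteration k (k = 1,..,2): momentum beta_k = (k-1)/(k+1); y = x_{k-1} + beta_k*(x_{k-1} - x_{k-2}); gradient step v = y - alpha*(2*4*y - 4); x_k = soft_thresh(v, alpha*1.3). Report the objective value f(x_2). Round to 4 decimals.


FISTA on f(x) = 4*x^2 - 4*x + 1.3*|x|
L = 8, alpha = 0.069
Iteration 1: beta = 0.0, y = -3.2193 + 0.0*(-3.2193 + 3.2193) = -3.2193
  grad(y) = -29.7544, v = y - alpha*grad = -1.1662
  prox(v) = soft_thresh(-1.1662, 0.0897) = -1.0765
Iteration 2: beta = 0.3333, y = -1.0765 + 0.3333*(-1.0765 + 3.2193) = -0.3623
  grad(y) = -6.8984, v = y - alpha*grad = 0.1137
  prox(v) = soft_thresh(0.1137, 0.0897) = 0.024
f(x_2) = 4*0.024^2 - 4*0.024 + 1.3*|0.024| = -0.0625


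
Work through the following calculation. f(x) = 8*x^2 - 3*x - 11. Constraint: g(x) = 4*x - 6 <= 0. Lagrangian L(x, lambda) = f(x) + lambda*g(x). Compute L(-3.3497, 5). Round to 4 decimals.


Step 1: Evaluate f(x).
f(-3.3497) = 8*(-3.3497)^2 - 3*(-3.3497) - 11 = 88.813
Step 2: Evaluate g(x).
g(-3.3497) = 4*-3.3497 - 6 = -19.3988
Step 3: Compute Lagrangian.
L = 88.813 + 5*-19.3988 = -8.181


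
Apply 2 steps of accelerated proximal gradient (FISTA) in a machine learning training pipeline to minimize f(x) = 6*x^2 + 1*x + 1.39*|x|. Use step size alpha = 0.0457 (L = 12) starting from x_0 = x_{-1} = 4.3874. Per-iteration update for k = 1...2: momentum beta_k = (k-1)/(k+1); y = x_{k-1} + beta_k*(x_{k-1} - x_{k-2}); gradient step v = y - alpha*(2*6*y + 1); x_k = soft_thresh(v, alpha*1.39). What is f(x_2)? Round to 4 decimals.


FISTA on f(x) = 6*x^2 + 1*x + 1.39*|x|
L = 12, alpha = 0.0457
Iteration 1: beta = 0.0, y = 4.3874 + 0.0*(4.3874 - 4.3874) = 4.3874
  grad(y) = 53.6488, v = y - alpha*grad = 1.9356
  prox(v) = soft_thresh(1.9356, 0.0635) = 1.8721
Iteration 2: beta = 0.3333, y = 1.8721 + 0.3333*(1.8721 - 4.3874) = 1.0337
  grad(y) = 13.4044, v = y - alpha*grad = 0.4211
  prox(v) = soft_thresh(0.4211, 0.0635) = 0.3576
f(x_2) = 6*0.3576^2 + 1*0.3576 + 1.39*|0.3576| = 1.6219


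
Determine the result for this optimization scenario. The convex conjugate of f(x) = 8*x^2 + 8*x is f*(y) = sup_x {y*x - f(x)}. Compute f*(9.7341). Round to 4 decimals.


f*(y) = sup_x {y*x - a*x^2 - b*x} = sup_x {(y-b)*x - a*x^2}
FOC: (y - b) - 2a*x = 0 => x* = (y - b)/(2a)
x* = (9.7341 - 8)/(2*8) = 0.1084
f*(9.7341) = (y-b)^2/(4a) = (9.7341 - 8)^2/(4*8)
= 3.0071/32 = 0.094


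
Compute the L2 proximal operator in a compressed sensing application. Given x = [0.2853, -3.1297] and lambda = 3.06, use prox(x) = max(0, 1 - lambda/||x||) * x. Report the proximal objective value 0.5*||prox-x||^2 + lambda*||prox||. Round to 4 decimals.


Step 1: Compute ||x||.
||x|| = 3.1427
Step 2: Compute scaling factor.
scale = max(0, 1 - 3.06/3.1427) = 0.0263
Step 3: prox(x) = [0.0075, -0.0823]
||prox(x)|| = 0.0827
Step 4: Proximal objective.
0.5*||prox-x||^2 = 4.6818
lambda*||prox|| = 0.2531
Total = 4.9348


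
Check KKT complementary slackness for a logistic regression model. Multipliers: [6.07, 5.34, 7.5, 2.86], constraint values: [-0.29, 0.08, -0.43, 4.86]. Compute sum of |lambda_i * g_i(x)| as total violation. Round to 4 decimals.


KKT complementary slackness check:
lambda_1 * g_1 = 6.07 * -0.29 = -1.7603
lambda_2 * g_2 = 5.34 * 0.08 = 0.4272
lambda_3 * g_3 = 7.5 * -0.43 = -3.225
lambda_4 * g_4 = 2.86 * 4.86 = 13.8996
Total violation = 1.7603 + 0.4272 + 3.225 + 13.8996 = 19.3121


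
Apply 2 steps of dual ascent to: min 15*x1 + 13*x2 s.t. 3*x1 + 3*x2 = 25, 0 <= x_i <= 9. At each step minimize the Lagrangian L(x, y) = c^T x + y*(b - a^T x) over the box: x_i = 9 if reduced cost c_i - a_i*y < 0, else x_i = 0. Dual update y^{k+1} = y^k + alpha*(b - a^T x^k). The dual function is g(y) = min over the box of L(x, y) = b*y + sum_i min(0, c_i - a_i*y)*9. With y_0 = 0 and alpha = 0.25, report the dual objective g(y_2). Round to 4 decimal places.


Dual ascent for LP: min 15*x1 + 13*x2, 3*x1 + 3*x2 = 25, 0 <= x_i <= 9
Step 1: y^k = 0.0, reduced costs: (15.0, 13.0)
  x^k = (0.0, 0.0), subgradient = b - a^T x = 25.0
  y^{k+1} = 0.0 + 0.25*25.0 = 6.25
Step 2: y^k = 6.25, reduced costs: (-3.75, -5.75)
  x^k = (9.0, 9.0), subgradient = b - a^T x = -29.0
  y^{k+1} = 6.25 + 0.25*-29.0 = -1.0
Dual objective at y_2 = -1.0: reduced costs (18.0, 16.0), box minimizer x = (0.0, 0.0)
g(y_2) = b*y + (c1 - a1*y)*x1 + (c2 - a2*y)*x2 = 25*(-1.0) + 18.0*0.0 + 16.0*0.0 = -25.0 + 0.0 + 0.0 = -25.0


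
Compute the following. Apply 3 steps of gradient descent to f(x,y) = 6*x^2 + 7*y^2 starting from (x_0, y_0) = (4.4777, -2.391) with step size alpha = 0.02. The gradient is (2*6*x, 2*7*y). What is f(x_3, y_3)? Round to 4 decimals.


Gradient descent on f(x,y) = 6*x^2 + 7*y^2.
Starting point: (4.4777, -2.391), alpha = 0.02
Step 1: grad_x = 2*6*4.4777 = 53.7324, grad_y = 2*7*-2.391 = -33.474
  x_1 = 4.4777 - 0.02*53.7324 = 3.4031
  y_1 = -2.391 - 0.02*-33.474 = -1.7215
Step 2: grad_x = 2*6*3.4031 = 40.8366, grad_y = 2*7*-1.7215 = -24.1013
  x_2 = 3.4031 - 0.02*40.8366 = 2.5863
  y_2 = -1.7215 - 0.02*-24.1013 = -1.2395
Step 3: grad_x = 2*6*2.5863 = 31.0358, grad_y = 2*7*-1.2395 = -17.3529
  x_3 = 2.5863 - 0.02*31.0358 = 1.9656
  y_3 = -1.2395 - 0.02*-17.3529 = -0.8924
f(1.9656, -0.8924) = 6*1.9656^2 + 7*(-0.8924)^2 = 28.7567


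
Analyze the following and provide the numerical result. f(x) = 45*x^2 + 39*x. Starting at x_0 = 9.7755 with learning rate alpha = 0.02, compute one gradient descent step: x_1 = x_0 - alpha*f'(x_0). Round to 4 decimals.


We compute the gradient at x_0 and apply the update.
f'(x) = 90*x + 39
f'(9.7755) = 90*9.7755 + 39 = 918.795
x_1 = 9.7755 - 0.02*918.795 = -8.6004


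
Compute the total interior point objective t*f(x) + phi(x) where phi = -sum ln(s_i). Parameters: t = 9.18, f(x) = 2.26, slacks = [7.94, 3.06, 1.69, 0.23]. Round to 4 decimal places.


Step 1: Compute log-barrier.
ln values: [2.0719, 1.1184, 0.5247, -1.4697]
phi = -(2.0719 + 1.1184 + 0.5247 - 1.4697) = -2.2454
Step 2: Compute augmented objective.
t*f(x) = 9.18*2.26 = 20.7468
Total = 20.7468 - 2.2454 = 18.5014


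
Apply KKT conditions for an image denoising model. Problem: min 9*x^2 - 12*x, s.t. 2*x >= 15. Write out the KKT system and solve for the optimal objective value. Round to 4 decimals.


Step 1: Try lambda = 0 (constraint inactive).
x_unc = 12/(2*9) = 0.6667
Check: 2*0.6667 = 1.3334 < 15 -- violated!
Step 2: Constraint must be active: 2*x = 15
x* = 15/2 = 7.5
lambda = (2*9*7.5 - 12)/2 = 61.5
Step 3: Compute optimal value.
f(x*) = 9*7.5^2 - 12*7.5 = 416.25


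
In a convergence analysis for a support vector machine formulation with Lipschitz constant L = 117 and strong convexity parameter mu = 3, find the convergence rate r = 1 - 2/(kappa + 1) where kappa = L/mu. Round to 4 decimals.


Step 1: Compute the condition number.
kappa = L/mu = 117/3 = 39.0
Step 2: Compute the convergence rate.
r = 1 - 2/(kappa + 1) = 1 - 2*mu/(L + mu) = (L - mu)/(L + mu) = 114/120 = 0.95


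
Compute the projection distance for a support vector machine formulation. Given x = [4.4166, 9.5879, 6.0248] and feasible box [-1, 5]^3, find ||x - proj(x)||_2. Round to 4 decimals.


Project each component onto [-1, 5].
clip(4.4166) = 4.4166, clip(9.5879) = 5.0, clip(6.0248) = 5.0
Projection = [4.4166, 5.0, 5.0]
Squared diffs: [0.0, 21.0488, 1.0502]
Distance = sqrt(22.099) = 4.701


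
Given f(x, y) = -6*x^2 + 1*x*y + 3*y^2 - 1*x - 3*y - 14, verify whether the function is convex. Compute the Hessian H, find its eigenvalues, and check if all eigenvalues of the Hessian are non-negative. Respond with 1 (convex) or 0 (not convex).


The Hessian of f(x,y) = -6*x^2 + 1*x*y + 3*y^2 - 1*x - 3*y - 14 is:
H = [[-12, 1], [1, 6]]
Trace = -12 + 6 = -6
Determinant = -12*6 - (1)^2 = -73
Discriminant = (-6)^2 - 4*-73 = 328.0
Eigenvalues: lambda_1 = -12.0554, lambda_2 = 6.0554
The function is not convex.

0


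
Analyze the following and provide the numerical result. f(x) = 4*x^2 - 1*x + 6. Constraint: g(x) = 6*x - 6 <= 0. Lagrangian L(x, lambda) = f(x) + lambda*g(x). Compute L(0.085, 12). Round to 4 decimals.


Step 1: Evaluate f(x).
f(0.085) = 4*0.085^2 - 1*0.085 + 6 = 5.9439
Step 2: Evaluate g(x).
g(0.085) = 6*0.085 - 6 = -5.49
Step 3: Compute Lagrangian.
L = 5.9439 + 12*-5.49 = -59.9361


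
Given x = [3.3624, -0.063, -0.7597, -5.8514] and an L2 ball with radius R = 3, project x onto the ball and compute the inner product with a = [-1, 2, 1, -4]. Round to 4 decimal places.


Step 1: Compute ||x|| (intermediates to 6 decimals).
||x|| = sqrt(3.3624^2 + (-0.063)^2 + (-0.7597)^2 + (-5.8514)^2) = 6.791593
Step 2: Project.
Since ||x|| > R, scale = R/||x|| = 3/6.791593 = 0.441723, proj(x) = scale * x
proj(x) = [1.485249, -0.027829, -0.335577, -2.584698]
Step 3: Dot product.
a^T * proj(x) = -1*1.485249 + 2*(-0.027829) + 1*(-0.335577) - 4*(-2.584698) = 8.4623


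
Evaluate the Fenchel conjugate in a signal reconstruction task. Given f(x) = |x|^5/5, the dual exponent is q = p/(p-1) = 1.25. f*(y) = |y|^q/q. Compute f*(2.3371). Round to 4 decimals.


The conjugate exponent q satisfies 1/p + 1/q = 1.
p = 5, so q = 5/(5 - 1) = 1.25
|y|^q = 2.3371^1.25 = 2.8897
f*(2.3371) = 2.8897 / 1.25 = 2.3117


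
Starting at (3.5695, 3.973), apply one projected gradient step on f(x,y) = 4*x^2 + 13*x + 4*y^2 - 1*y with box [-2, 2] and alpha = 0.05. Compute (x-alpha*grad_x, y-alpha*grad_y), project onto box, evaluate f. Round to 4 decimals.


Step 1: Compute gradient at (3.5695, 3.973).
grad_x = 2*4*3.5695 + 13 = 41.556
grad_y = 2*4*3.973 - 1 = 30.784
Step 2: Gradient step.
x_raw = 3.5695 - 0.05*41.556 = 1.4917
y_raw = 3.973 - 0.05*30.784 = 2.4338
Step 3: Project onto [-2, 2].
x_proj = clip(1.4917) = 1.4917
y_proj = clip(2.4338) = 2.0
Step 4: Evaluate f.
f(1.4917, 2.0) = 42.2928


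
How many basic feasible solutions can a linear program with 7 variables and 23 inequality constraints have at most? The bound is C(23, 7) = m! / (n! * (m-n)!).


Each vertex corresponds to some choice of n active constraints out of m, so the number of vertices is at most C(m, n) = m! / (n!(m-n)!).
m = 23, n = 7
Numerator: 23 * 22 * 21 * 20 * 19 * 18 * 17
Denominator: 7! = 5040
C(23, 7) = 245157


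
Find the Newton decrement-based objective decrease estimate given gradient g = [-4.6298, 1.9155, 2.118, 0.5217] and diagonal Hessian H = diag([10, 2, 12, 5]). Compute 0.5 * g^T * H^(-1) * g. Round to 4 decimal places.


Step 1: H is diagonal, so H^(-1) * g = [-0.463, 0.9578, 0.1765, 0.1043].
Step 2: g^T H^(-1) g = sum_i g_i^2 / H_ii
  = (-4.6298)^2/10 + (1.9155)^2/2 + (2.118)^2/12 + (0.5217)^2/5
  = 2.1435 + 1.8346 + 0.3738 + 0.0544 = 4.4063
Step 3: Objective decrease = 0.5 * g^T H^(-1) g = 2.2032


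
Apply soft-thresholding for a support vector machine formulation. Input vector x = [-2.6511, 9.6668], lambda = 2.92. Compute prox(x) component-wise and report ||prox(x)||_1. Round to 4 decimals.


Soft-thresholding with lambda = 2.92:
prox(-2.6511) = sign(-2.6511)*max(|-2.6511| - 2.92, 0) = 0.0
prox(9.6668) = sign(9.6668)*max(|9.6668| - 2.92, 0) = 6.7468
prox(x) = [0.0, 6.7468]
||prox(x)||_1 = 0.0 + 6.7468 = 6.7468


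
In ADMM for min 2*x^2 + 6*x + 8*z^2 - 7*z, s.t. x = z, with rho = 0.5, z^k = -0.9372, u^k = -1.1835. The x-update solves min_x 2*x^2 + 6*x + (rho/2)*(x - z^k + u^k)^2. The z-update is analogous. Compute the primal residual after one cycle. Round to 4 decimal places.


ADMM iteration with rho = 0.5, z^k = -0.9372, u^k = -1.1835
Step 1: x-update.
Minimize 2*x^2 + 6*x + (0.5/2)*(x + 0.9372 - 1.1835)^2
FOC: (2*2 + 0.5)*x = -6 + 0.5*(-0.9372 + 1.1835)
x^{k+1} = -1.306
Step 2: z-update.
Minimize 8*z^2 - 7*z + (0.5/2)*(-1.306 - z - 1.1835)^2
FOC: (2*8 + 0.5)*z = 7 + 0.5*(-1.306 - 1.1835)
z^{k+1} = 0.3488
Step 3: u-update.
u^{k+1} = -1.1835 - 1.306 - 0.3488 = -2.8383
Step 4: Primal residual = |-1.306 - 0.3488| = 1.6548


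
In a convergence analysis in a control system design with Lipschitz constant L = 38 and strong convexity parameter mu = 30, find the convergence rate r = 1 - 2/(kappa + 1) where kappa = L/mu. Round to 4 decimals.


Step 1: Compute the condition number.
kappa = L/mu = 38/30 = 1.2667
Step 2: Compute the convergence rate.
r = 1 - 2/(kappa + 1) = 1 - 2*mu/(L + mu) = (L - mu)/(L + mu) = 8/68 = 0.1176


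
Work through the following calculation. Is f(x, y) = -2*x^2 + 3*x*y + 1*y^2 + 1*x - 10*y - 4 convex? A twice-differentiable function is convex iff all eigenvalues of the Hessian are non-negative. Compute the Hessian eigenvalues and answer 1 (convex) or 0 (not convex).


The Hessian of f(x,y) = -2*x^2 + 3*x*y + 1*y^2 + 1*x - 10*y - 4 is:
H = [[-4, 3], [3, 2]]
Trace = -4 + 2 = -2
Determinant = -4*2 - (3)^2 = -17
Discriminant = (-2)^2 - 4*-17 = 72.0
Eigenvalues: lambda_1 = -5.2426, lambda_2 = 3.2426
The function is not convex.

0


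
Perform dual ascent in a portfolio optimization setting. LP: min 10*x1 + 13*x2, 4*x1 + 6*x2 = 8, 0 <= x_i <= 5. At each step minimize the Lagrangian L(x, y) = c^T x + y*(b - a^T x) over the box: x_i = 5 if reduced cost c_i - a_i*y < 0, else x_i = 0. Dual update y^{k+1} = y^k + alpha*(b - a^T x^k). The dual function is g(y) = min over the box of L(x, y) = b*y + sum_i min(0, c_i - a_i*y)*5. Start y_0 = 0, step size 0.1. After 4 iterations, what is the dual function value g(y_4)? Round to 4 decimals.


Dual ascent for LP: min 10*x1 + 13*x2, 4*x1 + 6*x2 = 8, 0 <= x_i <= 5
Step 1: y^k = 0.0, reduced costs: (10.0, 13.0)
  x^k = (0.0, 0.0), subgradient = b - a^T x = 8.0
  y^{k+1} = 0.0 + 0.1*8.0 = 0.8
Step 2: y^k = 0.8, reduced costs: (6.8, 8.2)
  x^k = (0.0, 0.0), subgradient = b - a^T x = 8.0
  y^{k+1} = 0.8 + 0.1*8.0 = 1.6
Step 3: y^k = 1.6, reduced costs: (3.6, 3.4)
  x^k = (0.0, 0.0), subgradient = b - a^T x = 8.0
  y^{k+1} = 1.6 + 0.1*8.0 = 2.4
Step 4: y^k = 2.4, reduced costs: (0.4, -1.4)
  x^k = (0.0, 5.0), subgradient = b - a^T x = -22.0
  y^{k+1} = 2.4 + 0.1*-22.0 = 0.2
Dual objective at y_4 = 0.2: reduced costs (9.2, 11.8), box minimizer x = (0.0, 0.0)
g(y_4) = b*y + (c1 - a1*y)*x1 + (c2 - a2*y)*x2 = 8*0.2 + 9.2*0.0 + 11.8*0.0 = 1.6 + 0.0 + 0.0 = 1.6


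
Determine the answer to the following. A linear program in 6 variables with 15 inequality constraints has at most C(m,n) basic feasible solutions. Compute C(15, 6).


Each vertex corresponds to some choice of n active constraints out of m, so the number of vertices is at most C(m, n) = m! / (n!(m-n)!).
m = 15, n = 6
Numerator: 15 * 14 * 13 * 12 * 11 * 10
Denominator: 6! = 720
C(15, 6) = 5005


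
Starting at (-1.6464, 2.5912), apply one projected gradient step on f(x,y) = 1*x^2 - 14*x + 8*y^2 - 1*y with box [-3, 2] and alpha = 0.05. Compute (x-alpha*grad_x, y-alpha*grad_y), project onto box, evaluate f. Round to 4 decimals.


Step 1: Compute gradient at (-1.6464, 2.5912).
grad_x = 2*1*-1.6464 - 14 = -17.2928
grad_y = 2*8*2.5912 - 1 = 40.4592
Step 2: Gradient step.
x_raw = -1.6464 - 0.05*-17.2928 = -0.7818
y_raw = 2.5912 - 0.05*40.4592 = 0.5682
Step 3: Project onto [-3, 2].
x_proj = clip(-0.7818) = -0.7818
y_proj = clip(0.5682) = 0.5682
Step 4: Evaluate f.
f(-0.7818, 0.5682) = 13.5707


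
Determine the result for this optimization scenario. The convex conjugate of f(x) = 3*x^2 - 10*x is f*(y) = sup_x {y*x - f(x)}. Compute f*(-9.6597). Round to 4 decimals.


f*(y) = sup_x {y*x - a*x^2 - b*x} = sup_x {(y-b)*x - a*x^2}
FOC: (y - b) - 2a*x = 0 => x* = (y - b)/(2a)
x* = (-9.6597 + 10)/(2*3) = 0.0567
f*(-9.6597) = (y-b)^2/(4a) = (-9.6597 + 10)^2/(4*3)
= 0.1158/12 = 0.0097


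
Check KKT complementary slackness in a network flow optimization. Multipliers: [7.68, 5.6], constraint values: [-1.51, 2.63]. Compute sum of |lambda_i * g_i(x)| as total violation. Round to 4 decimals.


KKT complementary slackness check:
lambda_1 * g_1 = 7.68 * -1.51 = -11.5968
lambda_2 * g_2 = 5.6 * 2.63 = 14.728
Total violation = 11.5968 + 14.728 = 26.3248


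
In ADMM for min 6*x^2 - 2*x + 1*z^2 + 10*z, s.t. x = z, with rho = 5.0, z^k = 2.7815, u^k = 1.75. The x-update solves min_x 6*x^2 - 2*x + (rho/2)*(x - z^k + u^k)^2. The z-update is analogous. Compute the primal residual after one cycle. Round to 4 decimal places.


ADMM iteration with rho = 5.0, z^k = 2.7815, u^k = 1.75
Step 1: x-update.
Minimize 6*x^2 - 2*x + (5.0/2)*(x - 2.7815 + 1.75)^2
FOC: (2*6 + 5.0)*x = 2 + 5.0*(2.7815 - 1.75)
x^{k+1} = 0.421
Step 2: z-update.
Minimize 1*z^2 + 10*z + (5.0/2)*(0.421 - z + 1.75)^2
FOC: (2*1 + 5.0)*z = -10 + 5.0*(0.421 + 1.75)
z^{k+1} = 0.1222
Step 3: u-update.
u^{k+1} = 1.75 + 0.421 - 0.1222 = 2.0489
Step 4: Primal residual = |0.421 - 0.1222| = 0.2989


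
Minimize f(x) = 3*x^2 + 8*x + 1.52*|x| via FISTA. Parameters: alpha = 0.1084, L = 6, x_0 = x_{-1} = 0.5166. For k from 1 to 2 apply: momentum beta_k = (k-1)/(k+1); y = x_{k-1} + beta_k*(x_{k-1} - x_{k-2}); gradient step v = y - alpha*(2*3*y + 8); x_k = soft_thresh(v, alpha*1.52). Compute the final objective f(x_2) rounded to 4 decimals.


FISTA on f(x) = 3*x^2 + 8*x + 1.52*|x|
L = 6, alpha = 0.1084
Iteration 1: beta = 0.0, y = 0.5166 + 0.0*(0.5166 - 0.5166) = 0.5166
  grad(y) = 11.0996, v = y - alpha*grad = -0.6866
  prox(v) = soft_thresh(-0.6866, 0.1648) = -0.5218
Iteration 2: beta = 0.3333, y = -0.5218 + 0.3333*(-0.5218 - 0.5166) = -0.868
  grad(y) = 2.7922, v = y - alpha*grad = -1.1706
  prox(v) = soft_thresh(-1.1706, 0.1648) = -1.0059
f(x_2) = 3*(-1.0059)^2 + 8*(-1.0059) + 1.52*|-1.0059| = -3.4827


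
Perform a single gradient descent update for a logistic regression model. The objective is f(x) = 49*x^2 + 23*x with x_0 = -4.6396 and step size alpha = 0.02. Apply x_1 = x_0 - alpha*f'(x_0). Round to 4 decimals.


We compute the gradient at x_0 and apply the update.
f'(x) = 98*x + 23
f'(-4.6396) = 98*-4.6396 + 23 = -431.6808
x_1 = -4.6396 - 0.02*-431.6808 = 3.994


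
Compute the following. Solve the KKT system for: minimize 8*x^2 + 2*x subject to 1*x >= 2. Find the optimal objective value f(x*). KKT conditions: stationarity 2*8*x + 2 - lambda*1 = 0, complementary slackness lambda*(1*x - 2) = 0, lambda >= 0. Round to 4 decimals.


Step 1: Try lambda = 0 (constraint inactive).
x_unc = -2/(2*8) = -0.125
Check: 1*-0.125 = -0.125 < 2 -- violated!
Step 2: Constraint must be active: 1*x = 2
x* = 2/1 = 2.0
lambda = (2*8*2.0 + 2)/1 = 34.0
Step 3: Compute optimal value.
f(x*) = 8*2.0^2 + 2*2.0 = 36.0


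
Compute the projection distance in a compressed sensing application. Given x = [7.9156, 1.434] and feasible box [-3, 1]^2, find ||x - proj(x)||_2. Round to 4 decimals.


Project each component onto [-3, 1].
clip(7.9156) = 1.0, clip(1.434) = 1.0
Projection = [1.0, 1.0]
Squared diffs: [47.8255, 0.1884]
Distance = sqrt(48.0139) = 6.9292


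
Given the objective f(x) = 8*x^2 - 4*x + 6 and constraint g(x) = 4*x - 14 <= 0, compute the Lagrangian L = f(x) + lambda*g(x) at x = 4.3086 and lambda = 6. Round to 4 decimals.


Step 1: Evaluate f(x).
f(4.3086) = 8*4.3086^2 - 4*4.3086 + 6 = 137.2779
Step 2: Evaluate g(x).
g(4.3086) = 4*4.3086 - 14 = 3.2344
Step 3: Compute Lagrangian.
L = 137.2779 + 6*3.2344 = 156.6843


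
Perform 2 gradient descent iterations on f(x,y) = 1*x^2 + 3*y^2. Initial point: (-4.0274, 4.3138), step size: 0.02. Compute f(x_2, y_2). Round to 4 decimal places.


Gradient descent on f(x,y) = 1*x^2 + 3*y^2.
Starting point: (-4.0274, 4.3138), alpha = 0.02
Step 1: grad_x = 2*1*-4.0274 = -8.0548, grad_y = 2*3*4.3138 = 25.8828
  x_1 = -4.0274 - 0.02*-8.0548 = -3.8663
  y_1 = 4.3138 - 0.02*25.8828 = 3.7961
Step 2: grad_x = 2*1*-3.8663 = -7.7326, grad_y = 2*3*3.7961 = 22.7769
  x_2 = -3.8663 - 0.02*-7.7326 = -3.7117
  y_2 = 3.7961 - 0.02*22.7769 = 3.3406
f(-3.7117, 3.3406) = 1*(-3.7117)^2 + 3*3.3406^2 = 47.2553


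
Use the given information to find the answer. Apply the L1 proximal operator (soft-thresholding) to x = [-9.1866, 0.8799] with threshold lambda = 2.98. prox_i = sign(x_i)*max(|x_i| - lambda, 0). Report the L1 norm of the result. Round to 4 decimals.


Soft-thresholding with lambda = 2.98:
prox(-9.1866) = sign(-9.1866)*max(|-9.1866| - 2.98, 0) = -6.2066
prox(0.8799) = sign(0.8799)*max(|0.8799| - 2.98, 0) = 0.0
prox(x) = [-6.2066, 0.0]
||prox(x)||_1 = 6.2066 + 0.0 = 6.2066


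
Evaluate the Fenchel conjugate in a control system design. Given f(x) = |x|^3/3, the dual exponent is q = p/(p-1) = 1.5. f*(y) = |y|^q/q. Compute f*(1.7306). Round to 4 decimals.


The conjugate exponent q satisfies 1/p + 1/q = 1.
p = 3, so q = 3/(3 - 1) = 1.5
|y|^q = 1.7306^1.5 = 2.2766
f*(1.7306) = 2.2766 / 1.5 = 1.5178


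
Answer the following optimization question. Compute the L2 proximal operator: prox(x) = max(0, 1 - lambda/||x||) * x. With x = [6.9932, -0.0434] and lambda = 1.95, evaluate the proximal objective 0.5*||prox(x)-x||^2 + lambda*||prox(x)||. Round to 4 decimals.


Step 1: Compute ||x||.
||x|| = 6.9933
Step 2: Compute scaling factor.
scale = max(0, 1 - 1.95/6.9933) = 0.7212
Step 3: prox(x) = [5.0432, -0.0313]
||prox(x)|| = 5.0433
Step 4: Proximal objective.
0.5*||prox-x||^2 = 1.9013
lambda*||prox|| = 9.8344
Total = 11.7358


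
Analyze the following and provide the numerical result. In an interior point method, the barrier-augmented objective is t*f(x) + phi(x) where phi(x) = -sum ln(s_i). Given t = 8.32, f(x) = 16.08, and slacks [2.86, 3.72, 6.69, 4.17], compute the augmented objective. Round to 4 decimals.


Step 1: Compute log-barrier.
ln values: [1.0508, 1.3137, 1.9006, 1.4279]
phi = -(1.0508 + 1.3137 + 1.9006 + 1.4279) = -5.6931
Step 2: Compute augmented objective.
t*f(x) = 8.32*16.08 = 133.7856
Total = 133.7856 - 5.6931 = 128.0925


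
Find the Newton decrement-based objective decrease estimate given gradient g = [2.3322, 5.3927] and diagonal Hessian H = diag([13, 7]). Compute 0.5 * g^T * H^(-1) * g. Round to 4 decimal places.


Step 1: H is diagonal, so H^(-1) * g = [0.1794, 0.7704].
Step 2: g^T H^(-1) g = sum_i g_i^2 / H_ii
  = (2.3322)^2/13 + (5.3927)^2/7
  = 0.4184 + 4.1545 = 4.5729
Step 3: Objective decrease = 0.5 * g^T H^(-1) g = 2.2864


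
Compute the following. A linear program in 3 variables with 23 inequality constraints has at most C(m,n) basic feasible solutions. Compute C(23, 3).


Each vertex corresponds to some choice of n active constraints out of m, so the number of vertices is at most C(m, n) = m! / (n!(m-n)!).
m = 23, n = 3
Numerator: 23 * 22 * 21
Denominator: 3! = 6
C(23, 3) = 1771


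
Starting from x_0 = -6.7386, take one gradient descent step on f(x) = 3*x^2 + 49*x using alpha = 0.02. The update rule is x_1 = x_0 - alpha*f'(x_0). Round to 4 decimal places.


We compute the gradient at x_0 and apply the update.
f'(x) = 6*x + 49
f'(-6.7386) = 6*-6.7386 + 49 = 8.5684
x_1 = -6.7386 - 0.02*8.5684 = -6.91


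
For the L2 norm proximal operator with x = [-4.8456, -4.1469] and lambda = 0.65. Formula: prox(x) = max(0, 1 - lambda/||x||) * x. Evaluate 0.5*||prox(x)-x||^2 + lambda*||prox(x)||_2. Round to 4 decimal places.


Step 1: Compute ||x||.
||x|| = 6.3778
Step 2: Compute scaling factor.
scale = max(0, 1 - 0.65/6.3778) = 0.8981
Step 3: prox(x) = [-4.3518, -3.7243]
||prox(x)|| = 5.7278
Step 4: Proximal objective.
0.5*||prox-x||^2 = 0.2113
lambda*||prox|| = 3.7231
Total = 3.9343


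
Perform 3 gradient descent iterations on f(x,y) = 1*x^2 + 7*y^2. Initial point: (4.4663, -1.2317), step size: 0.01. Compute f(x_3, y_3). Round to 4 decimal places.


Gradient descent on f(x,y) = 1*x^2 + 7*y^2.
Starting point: (4.4663, -1.2317), alpha = 0.01
Step 1: grad_x = 2*1*4.4663 = 8.9326, grad_y = 2*7*-1.2317 = -17.2438
  x_1 = 4.4663 - 0.01*8.9326 = 4.377
  y_1 = -1.2317 - 0.01*-17.2438 = -1.0593
Step 2: grad_x = 2*1*4.377 = 8.7539, grad_y = 2*7*-1.0593 = -14.8297
  x_2 = 4.377 - 0.01*8.7539 = 4.2894
  y_2 = -1.0593 - 0.01*-14.8297 = -0.911
Step 3: grad_x = 2*1*4.2894 = 8.5789, grad_y = 2*7*-0.911 = -12.7535
  x_3 = 4.2894 - 0.01*8.5789 = 4.2036
  y_3 = -0.911 - 0.01*-12.7535 = -0.7834
f(4.2036, -0.7834) = 1*4.2036^2 + 7*(-0.7834)^2 = 21.967


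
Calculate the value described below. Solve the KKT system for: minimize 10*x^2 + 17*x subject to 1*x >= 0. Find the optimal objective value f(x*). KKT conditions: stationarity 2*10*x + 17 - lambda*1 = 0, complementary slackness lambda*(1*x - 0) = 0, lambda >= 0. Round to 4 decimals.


Step 1: Try lambda = 0 (constraint inactive).
x_unc = -17/(2*10) = -0.85
Check: 1*-0.85 = -0.85 < 0 -- violated!
Step 2: Constraint must be active: 1*x = 0
x* = 0/1 = 0.0
lambda = (2*10*0.0 + 17)/1 = 17.0
Step 3: Compute optimal value.
f(x*) = 10*0.0^2 + 17*0.0 = 0.0


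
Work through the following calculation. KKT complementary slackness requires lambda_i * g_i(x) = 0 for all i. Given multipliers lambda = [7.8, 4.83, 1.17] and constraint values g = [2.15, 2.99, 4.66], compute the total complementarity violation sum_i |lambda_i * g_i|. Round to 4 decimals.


KKT complementary slackness check:
lambda_1 * g_1 = 7.8 * 2.15 = 16.77
lambda_2 * g_2 = 4.83 * 2.99 = 14.4417
lambda_3 * g_3 = 1.17 * 4.66 = 5.4522
Total violation = 16.77 + 14.4417 + 5.4522 = 36.6639


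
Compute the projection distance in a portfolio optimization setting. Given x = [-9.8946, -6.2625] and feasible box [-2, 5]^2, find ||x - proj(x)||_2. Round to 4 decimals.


Project each component onto [-2, 5].
clip(-9.8946) = -2.0, clip(-6.2625) = -2.0
Projection = [-2.0, -2.0]
Squared diffs: [62.3247, 18.1689]
Distance = sqrt(80.4936) = 8.9718


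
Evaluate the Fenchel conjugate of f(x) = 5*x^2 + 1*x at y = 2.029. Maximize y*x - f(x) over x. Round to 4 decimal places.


f*(y) = sup_x {y*x - a*x^2 - b*x} = sup_x {(y-b)*x - a*x^2}
FOC: (y - b) - 2a*x = 0 => x* = (y - b)/(2a)
x* = (2.029 - 1)/(2*5) = 0.1029
f*(2.029) = (y-b)^2/(4a) = (2.029 - 1)^2/(4*5)
= 1.0588/20 = 0.0529


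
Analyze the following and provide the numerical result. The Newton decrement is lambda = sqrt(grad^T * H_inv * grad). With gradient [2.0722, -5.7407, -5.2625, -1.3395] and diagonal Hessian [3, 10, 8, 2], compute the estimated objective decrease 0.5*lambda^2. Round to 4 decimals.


Step 1: H is diagonal, so H^(-1) * g = [0.6907, -0.5741, -0.6578, -0.6698].
Step 2: g^T H^(-1) g = sum_i g_i^2 / H_ii
  = (2.0722)^2/3 + (-5.7407)^2/10 + (-5.2625)^2/8 + (-1.3395)^2/2
  = 1.4313 + 3.2956 + 3.4617 + 0.8971 = 9.0858
Step 3: Objective decrease = 0.5 * g^T H^(-1) g = 4.5429


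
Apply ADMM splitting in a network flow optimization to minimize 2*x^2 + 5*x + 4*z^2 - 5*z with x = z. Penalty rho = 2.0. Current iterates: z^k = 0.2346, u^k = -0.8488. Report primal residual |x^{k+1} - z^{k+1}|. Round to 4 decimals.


ADMM iteration with rho = 2.0, z^k = 0.2346, u^k = -0.8488
Step 1: x-update.
Minimize 2*x^2 + 5*x + (2.0/2)*(x - 0.2346 - 0.8488)^2
FOC: (2*2 + 2.0)*x = -5 + 2.0*(0.2346 + 0.8488)
x^{k+1} = -0.4722
Step 2: z-update.
Minimize 4*z^2 - 5*z + (2.0/2)*(-0.4722 - z - 0.8488)^2
FOC: (2*4 + 2.0)*z = 5 + 2.0*(-0.4722 - 0.8488)
z^{k+1} = 0.2358
Step 3: u-update.
u^{k+1} = -0.8488 - 0.4722 - 0.2358 = -1.5568
Step 4: Primal residual = |-0.4722 - 0.2358| = 0.708


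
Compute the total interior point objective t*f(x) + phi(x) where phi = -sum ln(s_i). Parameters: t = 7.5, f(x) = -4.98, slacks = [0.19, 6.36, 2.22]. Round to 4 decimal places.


Step 1: Compute log-barrier.
ln values: [-1.6607, 1.85, 0.7975]
phi = -(-1.6607 + 1.85 + 0.7975) = -0.9868
Step 2: Compute augmented objective.
t*f(x) = 7.5*-4.98 = -37.35
Total = -37.35 - 0.9868 = -38.3368


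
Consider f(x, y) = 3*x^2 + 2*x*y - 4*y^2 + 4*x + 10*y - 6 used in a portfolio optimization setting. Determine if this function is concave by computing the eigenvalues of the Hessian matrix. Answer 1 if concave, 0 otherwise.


The Hessian of f(x,y) = 3*x^2 + 2*x*y - 4*y^2 + 4*x + 10*y - 6 is:
H = [[6, 2], [2, -8]]
Trace = 6 - 8 = -2
Determinant = 6*-8 - (2)^2 = -52
Discriminant = (-2)^2 - 4*-52 = 212.0
Eigenvalues: lambda_1 = -8.2801, lambda_2 = 6.2801
The function is not concave.

0


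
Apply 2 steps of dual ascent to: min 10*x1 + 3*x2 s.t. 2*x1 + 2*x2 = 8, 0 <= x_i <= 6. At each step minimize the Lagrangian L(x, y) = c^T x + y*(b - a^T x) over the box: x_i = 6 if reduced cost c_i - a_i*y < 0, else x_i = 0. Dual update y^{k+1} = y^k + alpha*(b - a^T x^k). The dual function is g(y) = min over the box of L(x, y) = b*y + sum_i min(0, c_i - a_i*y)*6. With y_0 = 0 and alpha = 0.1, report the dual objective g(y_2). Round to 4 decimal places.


Dual ascent for LP: min 10*x1 + 3*x2, 2*x1 + 2*x2 = 8, 0 <= x_i <= 6
Step 1: y^k = 0.0, reduced costs: (10.0, 3.0)
  x^k = (0.0, 0.0), subgradient = b - a^T x = 8.0
  y^{k+1} = 0.0 + 0.1*8.0 = 0.8
Step 2: y^k = 0.8, reduced costs: (8.4, 1.4)
  x^k = (0.0, 0.0), subgradient = b - a^T x = 8.0
  y^{k+1} = 0.8 + 0.1*8.0 = 1.6
Dual objective at y_2 = 1.6: reduced costs (6.8, -0.2), box minimizer x = (0.0, 6.0)
g(y_2) = b*y + (c1 - a1*y)*x1 + (c2 - a2*y)*x2 = 8*1.6 + 6.8*0.0 + (-0.2)*6.0 = 12.8 + 0.0 - 1.2 = 11.6


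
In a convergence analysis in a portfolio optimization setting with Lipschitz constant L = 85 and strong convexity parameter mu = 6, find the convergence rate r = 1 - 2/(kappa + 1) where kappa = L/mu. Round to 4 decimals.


Step 1: Compute the condition number.
kappa = L/mu = 85/6 = 14.1667
Step 2: Compute the convergence rate.
r = 1 - 2/(kappa + 1) = 1 - 2*mu/(L + mu) = (L - mu)/(L + mu) = 79/91 = 0.8681


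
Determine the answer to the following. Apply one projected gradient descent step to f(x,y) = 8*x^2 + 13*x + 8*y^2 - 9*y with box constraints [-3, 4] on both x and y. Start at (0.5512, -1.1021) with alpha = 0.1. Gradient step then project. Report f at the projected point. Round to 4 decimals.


Step 1: Compute gradient at (0.5512, -1.1021).
grad_x = 2*8*0.5512 + 13 = 21.8192
grad_y = 2*8*-1.1021 - 9 = -26.6336
Step 2: Gradient step.
x_raw = 0.5512 - 0.1*21.8192 = -1.6307
y_raw = -1.1021 - 0.1*-26.6336 = 1.5613
Step 3: Project onto [-3, 4].
x_proj = clip(-1.6307) = -1.6307
y_proj = clip(1.5613) = 1.5613
Step 4: Evaluate f.
f(-1.6307, 1.5613) = 5.5235


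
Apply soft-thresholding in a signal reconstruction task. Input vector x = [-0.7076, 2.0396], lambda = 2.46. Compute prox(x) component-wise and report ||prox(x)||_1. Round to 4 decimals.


Soft-thresholding with lambda = 2.46:
prox(-0.7076) = sign(-0.7076)*max(|-0.7076| - 2.46, 0) = 0.0
prox(2.0396) = sign(2.0396)*max(|2.0396| - 2.46, 0) = 0.0
prox(x) = [0.0, 0.0]
||prox(x)||_1 = 0.0 + 0.0 = 0.0


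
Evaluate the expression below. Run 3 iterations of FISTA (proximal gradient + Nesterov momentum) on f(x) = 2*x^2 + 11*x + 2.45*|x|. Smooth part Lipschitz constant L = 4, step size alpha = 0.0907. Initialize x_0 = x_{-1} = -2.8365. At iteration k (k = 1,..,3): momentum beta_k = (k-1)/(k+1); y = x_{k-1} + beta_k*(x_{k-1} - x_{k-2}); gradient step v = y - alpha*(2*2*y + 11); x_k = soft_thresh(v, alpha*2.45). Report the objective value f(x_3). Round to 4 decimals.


FISTA on f(x) = 2*x^2 + 11*x + 2.45*|x|
L = 4, alpha = 0.0907
Iteration 1: beta = 0.0, y = -2.8365 + 0.0*(-2.8365 + 2.8365) = -2.8365
  grad(y) = -0.346, v = y - alpha*grad = -2.8051
  prox(v) = soft_thresh(-2.8051, 0.2222) = -2.5829
Iteration 2: beta = 0.3333, y = -2.5829 + 0.3333*(-2.5829 + 2.8365) = -2.4984
  grad(y) = 1.0065, v = y - alpha*grad = -2.5897
  prox(v) = soft_thresh(-2.5897, 0.2222) = -2.3674
Iteration 3: beta = 0.5, y = -2.3674 + 0.5*(-2.3674 + 2.5829) = -2.2597
  grad(y) = 1.9611, v = y - alpha*grad = -2.4376
  prox(v) = soft_thresh(-2.4376, 0.2222) = -2.2154
f(x_3) = 2*(-2.2154)^2 + 11*(-2.2154) + 2.45*|-2.2154| = -9.1257
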